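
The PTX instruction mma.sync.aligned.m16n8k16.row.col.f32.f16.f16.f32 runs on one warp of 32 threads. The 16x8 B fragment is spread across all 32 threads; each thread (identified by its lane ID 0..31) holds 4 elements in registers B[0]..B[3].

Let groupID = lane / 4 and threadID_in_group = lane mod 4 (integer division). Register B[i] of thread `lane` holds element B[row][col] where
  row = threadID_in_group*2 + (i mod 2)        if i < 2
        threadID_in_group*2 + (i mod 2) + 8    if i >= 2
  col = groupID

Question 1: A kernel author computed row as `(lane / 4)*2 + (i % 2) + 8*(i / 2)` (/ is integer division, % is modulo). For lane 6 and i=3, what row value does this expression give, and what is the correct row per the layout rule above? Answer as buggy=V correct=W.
`(lane / 4)*2 + (i % 2) + 8*(i / 2)`[6,3]⇒11
lane 6⇒6/4=1, 6 mod 4=2
i=3  r:2·2+1+8⇒13  c:1
row: 11 vs 13

buggy=11 correct=13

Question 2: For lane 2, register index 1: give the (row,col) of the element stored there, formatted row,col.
5,0

2: g=0,t=2
[1] (2*2+1+0,0) = (5,0)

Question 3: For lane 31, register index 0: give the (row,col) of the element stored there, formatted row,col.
6,7

lane 31=>31/4=7, 31 mod 4=3
i=0  r:2·3+0+0=>6  c:7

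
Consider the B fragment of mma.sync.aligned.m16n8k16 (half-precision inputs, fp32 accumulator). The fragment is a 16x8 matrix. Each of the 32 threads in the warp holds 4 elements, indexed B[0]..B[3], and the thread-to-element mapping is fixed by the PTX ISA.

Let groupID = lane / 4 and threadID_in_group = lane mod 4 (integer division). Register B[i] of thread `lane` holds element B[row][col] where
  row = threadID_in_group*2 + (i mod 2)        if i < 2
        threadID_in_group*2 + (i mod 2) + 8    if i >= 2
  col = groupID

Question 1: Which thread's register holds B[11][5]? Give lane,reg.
21,3

c:5=>grp=5  r:11=>rB=1,tig=1,lo=1
L=5*4+1=21  i=1*2+1=3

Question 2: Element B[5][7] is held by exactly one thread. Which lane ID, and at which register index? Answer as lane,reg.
30,1

c=7⇒gr=7  r=5⇒Rb=0,th=2,odd=1
L=7*4+2=30  i=0*2+1=1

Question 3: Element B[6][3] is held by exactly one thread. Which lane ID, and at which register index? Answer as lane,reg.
c=3⇒gr=3  r=6⇒Rb=0,th=3,odd=0
L=3*4+3=15  i=0*2+0=0

15,0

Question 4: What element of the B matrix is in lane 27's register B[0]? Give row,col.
6,6

27: grp=6,tig=3
[0] (3*2+0+0,6) = (6,6)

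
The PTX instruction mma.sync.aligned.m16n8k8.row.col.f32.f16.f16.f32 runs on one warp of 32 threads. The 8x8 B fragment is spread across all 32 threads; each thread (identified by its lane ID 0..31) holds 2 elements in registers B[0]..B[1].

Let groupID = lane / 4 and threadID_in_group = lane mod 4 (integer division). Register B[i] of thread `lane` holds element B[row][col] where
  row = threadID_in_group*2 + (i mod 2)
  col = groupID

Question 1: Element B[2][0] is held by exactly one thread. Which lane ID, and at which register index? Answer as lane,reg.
c=0⇒gr=0  r=2⇒th=1,odd=0
L=0*4+1=1  i=0=0

1,0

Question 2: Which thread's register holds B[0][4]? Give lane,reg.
16,0

c: 4->gid=4  r: 0->tid=0,i&1=0
L=4*4+0=16  i=0=0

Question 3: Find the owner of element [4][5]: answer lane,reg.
22,0

c:5=>grp=5  r:4=>tig=2,lo=0
L=5*4+2=22  i=0=0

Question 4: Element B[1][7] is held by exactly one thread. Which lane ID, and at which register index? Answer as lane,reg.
28,1

c:7=>grp=7  r:1=>tig=0,lo=1
L=7*4+0=28  i=1=1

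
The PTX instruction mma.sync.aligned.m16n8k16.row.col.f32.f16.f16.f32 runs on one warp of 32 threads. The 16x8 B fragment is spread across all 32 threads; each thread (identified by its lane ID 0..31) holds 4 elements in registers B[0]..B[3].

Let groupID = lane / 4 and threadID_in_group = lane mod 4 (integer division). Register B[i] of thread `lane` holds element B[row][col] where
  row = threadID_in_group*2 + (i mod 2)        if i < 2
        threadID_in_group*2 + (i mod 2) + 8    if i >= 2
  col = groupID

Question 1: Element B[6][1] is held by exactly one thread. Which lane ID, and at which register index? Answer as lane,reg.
7,0

c=1->g=1  r=6->rb=0,t=3,b0=0
L=1*4+3=7  i=0*2+0=0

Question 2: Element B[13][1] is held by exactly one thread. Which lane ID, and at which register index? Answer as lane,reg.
c=1->g=1  r=13->rb=1,t=2,b0=1
L=1*4+2=6  i=1*2+1=3

6,3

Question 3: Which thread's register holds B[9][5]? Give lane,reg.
c: 5->gid=5  r: 9->r8=1,tid=0,i&1=1
L=5*4+0=20  i=1*2+1=3

20,3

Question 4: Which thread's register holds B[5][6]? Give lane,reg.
26,1

c:6=>grp=6  r:5=>rB=0,tig=2,lo=1
L=6*4+2=26  i=0*2+1=1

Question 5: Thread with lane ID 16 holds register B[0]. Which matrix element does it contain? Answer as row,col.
lane 16: g=4 (16/4), t=0 (16%4)
i=0: r=0*2+0+0=0, c=g=4

0,4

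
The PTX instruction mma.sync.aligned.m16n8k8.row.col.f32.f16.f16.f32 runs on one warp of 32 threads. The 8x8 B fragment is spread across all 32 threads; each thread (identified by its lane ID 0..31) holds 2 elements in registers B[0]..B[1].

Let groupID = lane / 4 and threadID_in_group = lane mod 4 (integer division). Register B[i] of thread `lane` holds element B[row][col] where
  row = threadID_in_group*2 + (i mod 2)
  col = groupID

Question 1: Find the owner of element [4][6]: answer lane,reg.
c=6→G=6  r=4→T=2,p=0
L=6*4+2=26  i=0=0

26,0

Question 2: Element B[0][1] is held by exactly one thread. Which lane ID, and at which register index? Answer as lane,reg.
c:1=>grp=1  r:0=>tig=0,lo=0
L=1*4+0=4  i=0=0

4,0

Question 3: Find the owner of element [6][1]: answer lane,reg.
7,0

c=1->g=1  r=6->t=3,b0=0
L=1*4+3=7  i=0=0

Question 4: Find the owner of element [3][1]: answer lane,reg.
5,1

c=1⇒gr=1  r=3⇒th=1,odd=1
L=1*4+1=5  i=1=1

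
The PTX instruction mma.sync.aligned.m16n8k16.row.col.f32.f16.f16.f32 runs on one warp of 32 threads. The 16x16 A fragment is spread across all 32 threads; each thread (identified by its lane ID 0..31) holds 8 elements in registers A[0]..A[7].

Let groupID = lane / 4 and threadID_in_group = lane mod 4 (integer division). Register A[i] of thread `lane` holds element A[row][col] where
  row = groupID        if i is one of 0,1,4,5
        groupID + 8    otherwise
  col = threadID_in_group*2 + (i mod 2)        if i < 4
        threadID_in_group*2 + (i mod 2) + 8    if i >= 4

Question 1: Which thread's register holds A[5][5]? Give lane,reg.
22,1

r=5->g=5,rb=0  c=5->cb=0,t=2,b0=1
L=5*4+2=22  i=0*4+0*2+1=1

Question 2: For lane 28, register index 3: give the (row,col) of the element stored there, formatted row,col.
lane 28: grp=7 (28/4), tig=0 (28%4)
i=3: r=7+8=15, c=0*2+1+0=1

15,1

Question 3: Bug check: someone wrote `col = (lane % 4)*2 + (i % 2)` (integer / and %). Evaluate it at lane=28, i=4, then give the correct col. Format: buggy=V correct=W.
buggy=0 correct=8

`(lane % 4)*2 + (i % 2)`[28,4]⇒0
lane 28⇒28/4=7, 28 mod 4=0
i=4  r:7+0⇒7  c:2·0+0+8⇒8
col: 0 vs 8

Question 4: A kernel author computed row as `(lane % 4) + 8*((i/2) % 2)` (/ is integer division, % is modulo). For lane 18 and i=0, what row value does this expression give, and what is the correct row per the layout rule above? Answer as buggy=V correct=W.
`(lane % 4) + 8*((i/2) % 2)`[18,0]->2
L=18->g=18>>2=4, t=18&3=2
[0]->row 4+0=4  col 2·2+0+0=4
row: 2 vs 4

buggy=2 correct=4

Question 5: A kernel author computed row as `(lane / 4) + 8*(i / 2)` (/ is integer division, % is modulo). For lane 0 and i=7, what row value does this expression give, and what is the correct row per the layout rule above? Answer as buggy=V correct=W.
buggy=24 correct=8

`(lane / 4) + 8*(i / 2)`[0,7]⇒24
0: gr=0,th=0
[7] (0+8,0*2+1+8) = (8,9)
row: 24 vs 8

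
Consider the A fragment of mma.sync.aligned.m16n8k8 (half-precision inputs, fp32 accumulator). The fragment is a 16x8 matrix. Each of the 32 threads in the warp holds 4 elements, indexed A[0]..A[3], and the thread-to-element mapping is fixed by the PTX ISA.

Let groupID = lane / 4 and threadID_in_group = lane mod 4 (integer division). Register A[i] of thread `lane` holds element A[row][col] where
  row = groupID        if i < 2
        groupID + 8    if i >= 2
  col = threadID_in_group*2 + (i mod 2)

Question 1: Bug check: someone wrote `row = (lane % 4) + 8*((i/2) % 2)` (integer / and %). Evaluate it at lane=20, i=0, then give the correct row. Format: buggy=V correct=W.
`(lane % 4) + 8*((i/2) % 2)`[20,0]->0
lane 20: g=5 (20/4), t=0 (20%4)
i=0: r=5+0=5, c=0*2+0=0
row: 0 vs 5

buggy=0 correct=5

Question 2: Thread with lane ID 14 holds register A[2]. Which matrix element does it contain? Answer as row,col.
11,4

lane 14: g=3 (14/4), t=2 (14%4)
i=2: r=3+8=11, c=2*2+0=4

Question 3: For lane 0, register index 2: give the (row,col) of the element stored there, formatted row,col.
8,0

lane 0: G=0 (0/4), T=0 (0%4)
i=2: r=0+8=8, c=0*2+0=0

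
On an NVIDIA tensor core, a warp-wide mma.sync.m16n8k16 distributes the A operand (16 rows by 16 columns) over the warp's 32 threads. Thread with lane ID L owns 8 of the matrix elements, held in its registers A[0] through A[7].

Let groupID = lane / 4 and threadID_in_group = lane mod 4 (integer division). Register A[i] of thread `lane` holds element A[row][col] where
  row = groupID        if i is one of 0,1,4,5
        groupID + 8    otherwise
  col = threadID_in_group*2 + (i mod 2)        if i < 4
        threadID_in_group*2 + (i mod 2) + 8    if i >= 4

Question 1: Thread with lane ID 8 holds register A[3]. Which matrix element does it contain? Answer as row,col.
lane 8=>8/4=2, 8 mod 4=0
i=3  r:2+8=>10  c:2·0+1+0=>1

10,1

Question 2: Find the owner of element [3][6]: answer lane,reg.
r:3=>grp=3,rB=0  c:6=>cB=0,tig=3,lo=0
L=3*4+3=15  i=0*4+0*2+0=0

15,0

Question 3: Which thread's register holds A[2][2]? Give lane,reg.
r=2→G=2,rhi=0  c=2→chi=0,T=1,p=0
L=2*4+1=9  i=0*4+0*2+0=0

9,0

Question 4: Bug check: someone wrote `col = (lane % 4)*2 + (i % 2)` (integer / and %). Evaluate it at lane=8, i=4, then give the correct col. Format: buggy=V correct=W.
buggy=0 correct=8

`(lane % 4)*2 + (i % 2)`[8,4]⇒0
L=8⇒gr=8>>2=2, th=8&3=0
[4]⇒row 2+0=2  col 0·2+0+8=8
col: 0 vs 8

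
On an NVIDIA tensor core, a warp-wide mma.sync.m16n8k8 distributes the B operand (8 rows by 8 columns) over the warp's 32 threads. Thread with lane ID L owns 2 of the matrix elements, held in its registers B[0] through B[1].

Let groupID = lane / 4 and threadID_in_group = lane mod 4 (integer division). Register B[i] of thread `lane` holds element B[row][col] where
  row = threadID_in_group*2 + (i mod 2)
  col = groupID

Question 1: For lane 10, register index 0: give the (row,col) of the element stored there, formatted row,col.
4,2

lane 10: gr=2 (10/4), th=2 (10%4)
i=0: r=2*2+0=4, c=gr=2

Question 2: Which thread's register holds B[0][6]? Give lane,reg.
24,0

c=6→G=6  r=0→T=0,p=0
L=6*4+0=24  i=0=0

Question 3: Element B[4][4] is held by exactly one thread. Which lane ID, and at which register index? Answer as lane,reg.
18,0

c=4->g=4  r=4->t=2,b0=0
L=4*4+2=18  i=0=0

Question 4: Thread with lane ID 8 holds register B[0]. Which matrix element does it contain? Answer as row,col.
0,2

lane 8: g=2 (8/4), t=0 (8%4)
i=0: r=0*2+0=0, c=g=2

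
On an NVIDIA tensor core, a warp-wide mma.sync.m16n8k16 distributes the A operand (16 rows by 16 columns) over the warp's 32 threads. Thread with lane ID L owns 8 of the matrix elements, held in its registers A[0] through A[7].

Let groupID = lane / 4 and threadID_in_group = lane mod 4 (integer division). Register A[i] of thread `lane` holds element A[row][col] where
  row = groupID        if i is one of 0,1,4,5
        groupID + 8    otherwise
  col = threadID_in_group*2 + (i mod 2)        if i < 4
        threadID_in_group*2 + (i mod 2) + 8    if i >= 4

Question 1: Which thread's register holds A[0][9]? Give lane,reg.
0,5

r:0=>grp=0,rB=0  c:9=>cB=1,tig=0,lo=1
L=0*4+0=0  i=1*4+0*2+1=5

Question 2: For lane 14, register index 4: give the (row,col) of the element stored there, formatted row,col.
3,12

L=14=>grp=14>>2=3, tig=14&3=2
[4]=>row 3+0=3  col 2·2+0+8=12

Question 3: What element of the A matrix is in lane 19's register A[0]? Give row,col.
4,6

lane 19⇒19/4=4, 19 mod 4=3
i=0  r:4+0⇒4  c:2·3+0+0⇒6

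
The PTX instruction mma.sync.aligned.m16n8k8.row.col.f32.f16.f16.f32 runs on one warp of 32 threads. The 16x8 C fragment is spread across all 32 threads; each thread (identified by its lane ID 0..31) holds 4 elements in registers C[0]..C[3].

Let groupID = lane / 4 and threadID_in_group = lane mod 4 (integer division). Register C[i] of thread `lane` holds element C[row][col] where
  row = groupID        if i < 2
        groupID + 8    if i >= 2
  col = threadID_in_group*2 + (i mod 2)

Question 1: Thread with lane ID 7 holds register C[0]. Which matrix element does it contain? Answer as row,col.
1,6

7: G=1,T=3
[0] (1+0,3*2+0) = (1,6)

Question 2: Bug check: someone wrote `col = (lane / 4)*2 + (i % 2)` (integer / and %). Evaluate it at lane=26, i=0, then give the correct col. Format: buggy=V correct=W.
buggy=12 correct=4

`(lane / 4)*2 + (i % 2)`[26,0]->12
lane 26: g=6 (26/4), t=2 (26%4)
i=0: r=6+0=6, c=2*2+0=4
col: 12 vs 4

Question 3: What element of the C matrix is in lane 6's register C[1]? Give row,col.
1,5

lane 6: G=1 (6/4), T=2 (6%4)
i=1: r=1+0=1, c=2*2+1=5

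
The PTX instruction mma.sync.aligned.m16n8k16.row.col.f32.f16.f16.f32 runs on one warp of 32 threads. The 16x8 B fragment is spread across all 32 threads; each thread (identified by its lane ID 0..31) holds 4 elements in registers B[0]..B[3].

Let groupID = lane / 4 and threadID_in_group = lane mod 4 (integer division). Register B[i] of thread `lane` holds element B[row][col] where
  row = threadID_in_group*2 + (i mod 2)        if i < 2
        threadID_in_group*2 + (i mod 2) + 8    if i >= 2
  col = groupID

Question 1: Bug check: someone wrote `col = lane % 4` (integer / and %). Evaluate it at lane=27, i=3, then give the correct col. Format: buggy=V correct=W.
buggy=3 correct=6

`lane % 4`[27,3]⇒3
lane 27: gr=6 (27/4), th=3 (27%4)
i=3: r=3*2+1+8=15, c=gr=6
col: 3 vs 6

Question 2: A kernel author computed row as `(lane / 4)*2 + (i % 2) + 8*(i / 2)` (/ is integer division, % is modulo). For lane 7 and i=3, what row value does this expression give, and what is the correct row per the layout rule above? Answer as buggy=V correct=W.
`(lane / 4)*2 + (i % 2) + 8*(i / 2)`[7,3]->11
L=7->g=7>>2=1, t=7&3=3
[3]->row 3·2+1+8=15  col g=1
row: 11 vs 15

buggy=11 correct=15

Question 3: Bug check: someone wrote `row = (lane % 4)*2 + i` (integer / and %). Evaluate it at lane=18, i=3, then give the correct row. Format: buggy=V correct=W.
`(lane % 4)*2 + i`[18,3]->7
lane 18->18/4=4, 18 mod 4=2
i=3  r:2·2+1+8->13  c:4
row: 7 vs 13

buggy=7 correct=13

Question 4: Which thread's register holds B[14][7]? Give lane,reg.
31,2

c: 7->gid=7  r: 14->r8=1,tid=3,i&1=0
L=7*4+3=31  i=1*2+0=2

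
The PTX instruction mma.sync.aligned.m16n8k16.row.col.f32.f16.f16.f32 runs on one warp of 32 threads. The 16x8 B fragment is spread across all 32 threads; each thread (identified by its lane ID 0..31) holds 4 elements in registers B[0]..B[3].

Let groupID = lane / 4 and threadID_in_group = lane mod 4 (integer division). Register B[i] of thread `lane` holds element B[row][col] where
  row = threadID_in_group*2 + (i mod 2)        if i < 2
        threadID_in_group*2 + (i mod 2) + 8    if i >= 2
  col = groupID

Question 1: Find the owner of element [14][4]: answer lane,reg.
c=4⇒gr=4  r=14⇒Rb=1,th=3,odd=0
L=4*4+3=19  i=1*2+0=2

19,2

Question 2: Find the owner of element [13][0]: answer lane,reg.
c=0⇒gr=0  r=13⇒Rb=1,th=2,odd=1
L=0*4+2=2  i=1*2+1=3

2,3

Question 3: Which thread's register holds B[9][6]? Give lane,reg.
24,3

c:6=>grp=6  r:9=>rB=1,tig=0,lo=1
L=6*4+0=24  i=1*2+1=3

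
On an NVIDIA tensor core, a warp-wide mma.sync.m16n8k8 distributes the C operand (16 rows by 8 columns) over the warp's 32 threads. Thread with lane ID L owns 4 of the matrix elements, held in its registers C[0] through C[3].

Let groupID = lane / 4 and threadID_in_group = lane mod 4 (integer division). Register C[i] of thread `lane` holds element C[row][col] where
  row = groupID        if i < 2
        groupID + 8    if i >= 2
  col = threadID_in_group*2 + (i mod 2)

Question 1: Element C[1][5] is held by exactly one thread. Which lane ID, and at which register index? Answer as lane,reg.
r:1=>grp=1,rB=0  c:5=>tig=2,lo=1
L=1*4+2=6  i=0*2+1=1

6,1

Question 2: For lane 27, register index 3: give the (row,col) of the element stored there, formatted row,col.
lane 27: G=6 (27/4), T=3 (27%4)
i=3: r=6+8=14, c=3*2+1=7

14,7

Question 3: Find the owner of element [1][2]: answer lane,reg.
r:1=>grp=1,rB=0  c:2=>tig=1,lo=0
L=1*4+1=5  i=0*2+0=0

5,0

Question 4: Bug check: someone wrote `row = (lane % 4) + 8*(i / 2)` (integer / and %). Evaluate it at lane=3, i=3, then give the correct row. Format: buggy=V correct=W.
`(lane % 4) + 8*(i / 2)`[3,3]⇒11
3: gr=0,th=3
[3] (0+8,3*2+1) = (8,7)
row: 11 vs 8

buggy=11 correct=8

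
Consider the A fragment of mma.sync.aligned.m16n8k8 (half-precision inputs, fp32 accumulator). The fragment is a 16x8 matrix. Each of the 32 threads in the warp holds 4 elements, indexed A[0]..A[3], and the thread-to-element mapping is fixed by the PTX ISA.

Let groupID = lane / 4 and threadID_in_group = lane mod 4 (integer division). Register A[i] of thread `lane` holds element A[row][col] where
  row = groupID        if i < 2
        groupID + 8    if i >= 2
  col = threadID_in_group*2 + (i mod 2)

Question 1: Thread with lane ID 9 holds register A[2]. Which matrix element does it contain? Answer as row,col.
10,2

lane 9=>9/4=2, 9 mod 4=1
i=2  r:2+8=>10  c:2·1+0=>2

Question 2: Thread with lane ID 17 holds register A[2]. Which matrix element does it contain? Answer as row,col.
12,2

17: gid=4,tid=1
[2] (4+8,1*2+0) = (12,2)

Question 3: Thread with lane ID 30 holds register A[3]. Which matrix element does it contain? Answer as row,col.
15,5

lane 30: G=7 (30/4), T=2 (30%4)
i=3: r=7+8=15, c=2*2+1=5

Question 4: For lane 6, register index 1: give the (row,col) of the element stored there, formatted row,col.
1,5

L=6→G=6>>2=1, T=6&3=2
[1]→row 1+0=1  col 2·2+1=5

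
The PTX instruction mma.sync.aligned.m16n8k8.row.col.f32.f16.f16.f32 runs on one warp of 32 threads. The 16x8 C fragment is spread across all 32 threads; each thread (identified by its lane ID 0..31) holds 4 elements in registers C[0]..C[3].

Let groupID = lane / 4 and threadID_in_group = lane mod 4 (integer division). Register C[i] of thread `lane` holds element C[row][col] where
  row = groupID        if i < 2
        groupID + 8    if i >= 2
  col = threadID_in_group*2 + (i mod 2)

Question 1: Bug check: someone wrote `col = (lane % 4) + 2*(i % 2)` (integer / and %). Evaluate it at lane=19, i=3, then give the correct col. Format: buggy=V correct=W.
buggy=5 correct=7

`(lane % 4) + 2*(i % 2)`[19,3]=>5
lane 19: grp=4 (19/4), tig=3 (19%4)
i=3: r=4+8=12, c=3*2+1=7
col: 5 vs 7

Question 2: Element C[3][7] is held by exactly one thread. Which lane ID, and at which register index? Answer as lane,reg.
r=3⇒gr=3,Rb=0  c=7⇒th=3,odd=1
L=3*4+3=15  i=0*2+1=1

15,1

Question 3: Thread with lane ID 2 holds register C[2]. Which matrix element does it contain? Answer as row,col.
lane 2=>2/4=0, 2 mod 4=2
i=2  r:0+8=>8  c:2·2+0=>4

8,4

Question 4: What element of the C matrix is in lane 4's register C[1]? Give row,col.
1,1

4: grp=1,tig=0
[1] (1+0,0*2+1) = (1,1)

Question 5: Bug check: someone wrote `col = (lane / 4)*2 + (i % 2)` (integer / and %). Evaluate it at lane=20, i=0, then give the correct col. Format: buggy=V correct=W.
buggy=10 correct=0

`(lane / 4)*2 + (i % 2)`[20,0]⇒10
20: gr=5,th=0
[0] (5+0,0*2+0) = (5,0)
col: 10 vs 0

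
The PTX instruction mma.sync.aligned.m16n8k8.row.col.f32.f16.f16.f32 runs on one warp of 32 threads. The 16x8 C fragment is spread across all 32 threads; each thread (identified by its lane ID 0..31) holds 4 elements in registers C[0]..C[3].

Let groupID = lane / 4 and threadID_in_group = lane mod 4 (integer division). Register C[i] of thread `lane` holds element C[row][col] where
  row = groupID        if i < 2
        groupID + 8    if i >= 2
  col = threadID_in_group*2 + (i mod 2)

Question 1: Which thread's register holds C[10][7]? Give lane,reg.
r=10→G=2,rhi=1  c=7→T=3,p=1
L=2*4+3=11  i=1*2+1=3

11,3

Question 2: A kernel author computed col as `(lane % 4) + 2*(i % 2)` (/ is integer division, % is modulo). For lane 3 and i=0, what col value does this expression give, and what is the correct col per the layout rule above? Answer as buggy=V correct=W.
`(lane % 4) + 2*(i % 2)`[3,0]⇒3
lane 3: gr=0 (3/4), th=3 (3%4)
i=0: r=0+0=0, c=3*2+0=6
col: 3 vs 6

buggy=3 correct=6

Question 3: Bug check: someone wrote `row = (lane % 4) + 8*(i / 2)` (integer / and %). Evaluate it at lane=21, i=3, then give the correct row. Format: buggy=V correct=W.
buggy=9 correct=13

`(lane % 4) + 8*(i / 2)`[21,3]->9
lane 21->21/4=5, 21 mod 4=1
i=3  r:5+8->13  c:2·1+1->3
row: 9 vs 13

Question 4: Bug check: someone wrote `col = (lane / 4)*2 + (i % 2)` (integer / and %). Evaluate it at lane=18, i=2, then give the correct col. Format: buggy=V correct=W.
buggy=8 correct=4

`(lane / 4)*2 + (i % 2)`[18,2]=>8
lane 18: grp=4 (18/4), tig=2 (18%4)
i=2: r=4+8=12, c=2*2+0=4
col: 8 vs 4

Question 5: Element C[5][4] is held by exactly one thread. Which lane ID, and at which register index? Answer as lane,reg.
r=5->g=5,rb=0  c=4->t=2,b0=0
L=5*4+2=22  i=0*2+0=0

22,0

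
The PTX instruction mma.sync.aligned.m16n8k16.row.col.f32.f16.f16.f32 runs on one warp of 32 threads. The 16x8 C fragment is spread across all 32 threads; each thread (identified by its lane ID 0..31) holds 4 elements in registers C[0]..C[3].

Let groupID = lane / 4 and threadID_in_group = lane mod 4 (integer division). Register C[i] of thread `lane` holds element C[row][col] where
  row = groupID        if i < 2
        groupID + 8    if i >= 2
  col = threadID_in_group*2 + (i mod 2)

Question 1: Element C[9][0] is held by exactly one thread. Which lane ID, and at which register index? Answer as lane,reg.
r=9⇒gr=1,Rb=1  c=0⇒th=0,odd=0
L=1*4+0=4  i=1*2+0=2

4,2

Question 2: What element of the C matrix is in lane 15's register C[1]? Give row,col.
3,7

lane 15: gid=3 (15/4), tid=3 (15%4)
i=1: r=3+0=3, c=3*2+1=7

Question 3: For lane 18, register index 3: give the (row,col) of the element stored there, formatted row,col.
12,5

lane 18: G=4 (18/4), T=2 (18%4)
i=3: r=4+8=12, c=2*2+1=5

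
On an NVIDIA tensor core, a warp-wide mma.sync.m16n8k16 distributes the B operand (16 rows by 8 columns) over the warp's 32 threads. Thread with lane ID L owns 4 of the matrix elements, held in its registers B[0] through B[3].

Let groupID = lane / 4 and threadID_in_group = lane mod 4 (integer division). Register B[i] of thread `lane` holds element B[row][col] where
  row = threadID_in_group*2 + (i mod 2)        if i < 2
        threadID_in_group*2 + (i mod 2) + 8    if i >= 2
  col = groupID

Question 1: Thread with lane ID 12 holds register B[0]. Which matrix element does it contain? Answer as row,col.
0,3

lane 12: gr=3 (12/4), th=0 (12%4)
i=0: r=0*2+0+0=0, c=gr=3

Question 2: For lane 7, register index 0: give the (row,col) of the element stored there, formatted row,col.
lane 7⇒7/4=1, 7 mod 4=3
i=0  r:2·3+0+0⇒6  c:1

6,1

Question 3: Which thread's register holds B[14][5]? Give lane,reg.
c=5⇒gr=5  r=14⇒Rb=1,th=3,odd=0
L=5*4+3=23  i=1*2+0=2

23,2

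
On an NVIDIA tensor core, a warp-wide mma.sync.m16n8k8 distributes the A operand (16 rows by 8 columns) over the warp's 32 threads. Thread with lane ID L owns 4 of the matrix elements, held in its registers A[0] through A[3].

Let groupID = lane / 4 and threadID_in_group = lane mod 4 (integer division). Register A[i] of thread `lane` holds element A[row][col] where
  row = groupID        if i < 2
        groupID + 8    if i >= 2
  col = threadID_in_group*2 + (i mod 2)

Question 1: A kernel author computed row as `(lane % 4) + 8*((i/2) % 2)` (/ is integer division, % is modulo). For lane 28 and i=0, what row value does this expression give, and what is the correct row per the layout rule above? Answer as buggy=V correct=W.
buggy=0 correct=7

`(lane % 4) + 8*((i/2) % 2)`[28,0]->0
28: g=7,t=0
[0] (7+0,0*2+0) = (7,0)
row: 0 vs 7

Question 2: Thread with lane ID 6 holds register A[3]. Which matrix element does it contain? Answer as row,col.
9,5

lane 6: g=1 (6/4), t=2 (6%4)
i=3: r=1+8=9, c=2*2+1=5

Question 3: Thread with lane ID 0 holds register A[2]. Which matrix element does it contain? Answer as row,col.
8,0

lane 0=>0/4=0, 0 mod 4=0
i=2  r:0+8=>8  c:2·0+0=>0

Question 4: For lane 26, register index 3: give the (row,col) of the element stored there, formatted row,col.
L=26⇒gr=26>>2=6, th=26&3=2
[3]⇒row 6+8=14  col 2·2+1=5

14,5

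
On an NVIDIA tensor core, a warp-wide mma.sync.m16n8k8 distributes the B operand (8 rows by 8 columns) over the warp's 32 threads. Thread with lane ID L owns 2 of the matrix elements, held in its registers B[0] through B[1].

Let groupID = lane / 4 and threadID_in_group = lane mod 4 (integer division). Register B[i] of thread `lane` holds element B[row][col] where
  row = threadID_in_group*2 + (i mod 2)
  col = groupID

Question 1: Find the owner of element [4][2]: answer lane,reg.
c=2→G=2  r=4→T=2,p=0
L=2*4+2=10  i=0=0

10,0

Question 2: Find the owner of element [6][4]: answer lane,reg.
c=4->g=4  r=6->t=3,b0=0
L=4*4+3=19  i=0=0

19,0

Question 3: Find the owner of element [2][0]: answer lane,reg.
1,0

c=0⇒gr=0  r=2⇒th=1,odd=0
L=0*4+1=1  i=0=0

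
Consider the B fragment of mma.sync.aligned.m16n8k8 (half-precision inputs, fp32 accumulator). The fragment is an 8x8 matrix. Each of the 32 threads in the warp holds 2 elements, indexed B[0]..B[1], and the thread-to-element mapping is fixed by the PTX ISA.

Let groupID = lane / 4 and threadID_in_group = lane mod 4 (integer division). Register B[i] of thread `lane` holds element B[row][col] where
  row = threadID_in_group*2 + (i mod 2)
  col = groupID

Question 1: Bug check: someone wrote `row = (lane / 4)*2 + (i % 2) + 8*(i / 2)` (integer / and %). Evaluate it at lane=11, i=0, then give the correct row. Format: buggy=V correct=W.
buggy=4 correct=6

`(lane / 4)*2 + (i % 2) + 8*(i / 2)`[11,0]⇒4
lane 11: gr=2 (11/4), th=3 (11%4)
i=0: r=3*2+0=6, c=gr=2
row: 4 vs 6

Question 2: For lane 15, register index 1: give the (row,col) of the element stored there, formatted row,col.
7,3

L=15=>grp=15>>2=3, tig=15&3=3
[1]=>row 3·2+1=7  col grp=3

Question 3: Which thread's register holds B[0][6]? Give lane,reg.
c:6=>grp=6  r:0=>tig=0,lo=0
L=6*4+0=24  i=0=0

24,0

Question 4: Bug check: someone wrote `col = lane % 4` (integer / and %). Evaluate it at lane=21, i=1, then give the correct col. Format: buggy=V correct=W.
buggy=1 correct=5

`lane % 4`[21,1]->1
L=21->gid=21>>2=5, tid=21&3=1
[1]->row 1·2+1=3  col gid=5
col: 1 vs 5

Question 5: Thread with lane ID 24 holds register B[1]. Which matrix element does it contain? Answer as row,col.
1,6

L=24->g=24>>2=6, t=24&3=0
[1]->row 0·2+1=1  col g=6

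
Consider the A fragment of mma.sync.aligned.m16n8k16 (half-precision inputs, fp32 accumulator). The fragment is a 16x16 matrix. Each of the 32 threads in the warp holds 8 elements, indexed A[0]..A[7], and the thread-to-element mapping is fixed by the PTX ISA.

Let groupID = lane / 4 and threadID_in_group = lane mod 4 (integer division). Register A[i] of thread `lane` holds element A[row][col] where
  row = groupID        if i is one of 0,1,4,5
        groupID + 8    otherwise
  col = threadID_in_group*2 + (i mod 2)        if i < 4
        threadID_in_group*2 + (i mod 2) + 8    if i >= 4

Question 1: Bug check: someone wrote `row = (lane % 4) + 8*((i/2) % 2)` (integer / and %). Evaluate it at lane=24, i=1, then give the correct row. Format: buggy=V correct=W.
`(lane % 4) + 8*((i/2) % 2)`[24,1]→0
L=24→G=24>>2=6, T=24&3=0
[1]→row 6+0=6  col 0·2+1+0=1
row: 0 vs 6

buggy=0 correct=6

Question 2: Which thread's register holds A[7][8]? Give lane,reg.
r=7->g=7,rb=0  c=8->cb=1,t=0,b0=0
L=7*4+0=28  i=1*4+0*2+0=4

28,4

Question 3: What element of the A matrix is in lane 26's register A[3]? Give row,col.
14,5

26: gr=6,th=2
[3] (6+8,2*2+1+0) = (14,5)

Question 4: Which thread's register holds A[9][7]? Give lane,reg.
7,3

r:9=>grp=1,rB=1  c:7=>cB=0,tig=3,lo=1
L=1*4+3=7  i=0*4+1*2+1=3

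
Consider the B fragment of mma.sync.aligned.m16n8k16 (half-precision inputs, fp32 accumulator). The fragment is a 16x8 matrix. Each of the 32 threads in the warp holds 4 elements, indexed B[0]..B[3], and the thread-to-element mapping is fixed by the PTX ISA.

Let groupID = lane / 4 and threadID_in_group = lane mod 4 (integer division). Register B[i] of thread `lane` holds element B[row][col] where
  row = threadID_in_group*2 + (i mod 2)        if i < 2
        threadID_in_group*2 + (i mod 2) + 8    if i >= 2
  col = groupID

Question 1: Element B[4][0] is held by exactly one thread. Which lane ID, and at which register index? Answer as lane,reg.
2,0

c:0=>grp=0  r:4=>rB=0,tig=2,lo=0
L=0*4+2=2  i=0*2+0=0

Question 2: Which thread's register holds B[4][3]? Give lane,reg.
c=3⇒gr=3  r=4⇒Rb=0,th=2,odd=0
L=3*4+2=14  i=0*2+0=0

14,0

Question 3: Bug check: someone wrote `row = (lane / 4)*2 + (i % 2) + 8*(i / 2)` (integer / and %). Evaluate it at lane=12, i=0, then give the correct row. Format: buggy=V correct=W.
buggy=6 correct=0

`(lane / 4)*2 + (i % 2) + 8*(i / 2)`[12,0]->6
L=12->gid=12>>2=3, tid=12&3=0
[0]->row 0·2+0+0=0  col gid=3
row: 6 vs 0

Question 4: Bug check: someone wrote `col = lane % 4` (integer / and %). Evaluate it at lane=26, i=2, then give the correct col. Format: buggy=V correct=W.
buggy=2 correct=6

`lane % 4`[26,2]⇒2
L=26⇒gr=26>>2=6, th=26&3=2
[2]⇒row 2·2+0+8=12  col gr=6
col: 2 vs 6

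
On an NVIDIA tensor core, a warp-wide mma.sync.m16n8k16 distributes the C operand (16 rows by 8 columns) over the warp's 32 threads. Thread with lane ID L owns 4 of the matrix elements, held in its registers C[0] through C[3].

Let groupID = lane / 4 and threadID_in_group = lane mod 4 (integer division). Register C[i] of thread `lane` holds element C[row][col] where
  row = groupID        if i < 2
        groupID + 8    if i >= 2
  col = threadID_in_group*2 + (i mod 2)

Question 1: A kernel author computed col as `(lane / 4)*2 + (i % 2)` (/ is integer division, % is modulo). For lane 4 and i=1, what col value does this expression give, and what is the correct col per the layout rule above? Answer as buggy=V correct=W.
buggy=3 correct=1

`(lane / 4)*2 + (i % 2)`[4,1]->3
L=4->g=4>>2=1, t=4&3=0
[1]->row 1+0=1  col 0·2+1=1
col: 3 vs 1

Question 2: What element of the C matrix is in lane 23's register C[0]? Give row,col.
5,6

L=23->g=23>>2=5, t=23&3=3
[0]->row 5+0=5  col 3·2+0=6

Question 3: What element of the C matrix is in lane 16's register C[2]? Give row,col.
12,0

16: g=4,t=0
[2] (4+8,0*2+0) = (12,0)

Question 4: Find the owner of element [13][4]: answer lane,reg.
22,2

r=13→G=5,rhi=1  c=4→T=2,p=0
L=5*4+2=22  i=1*2+0=2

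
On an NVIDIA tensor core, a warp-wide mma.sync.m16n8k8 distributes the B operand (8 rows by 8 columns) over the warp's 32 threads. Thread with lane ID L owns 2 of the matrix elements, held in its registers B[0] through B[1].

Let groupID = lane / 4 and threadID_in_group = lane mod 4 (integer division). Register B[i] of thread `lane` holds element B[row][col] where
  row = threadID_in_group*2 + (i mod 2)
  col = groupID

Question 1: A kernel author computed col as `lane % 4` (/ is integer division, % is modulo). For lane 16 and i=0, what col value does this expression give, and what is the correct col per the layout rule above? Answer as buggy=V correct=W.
buggy=0 correct=4

`lane % 4`[16,0]->0
16: g=4,t=0
[0] (0*2+0,4) = (0,4)
col: 0 vs 4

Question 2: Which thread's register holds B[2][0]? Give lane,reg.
c=0⇒gr=0  r=2⇒th=1,odd=0
L=0*4+1=1  i=0=0

1,0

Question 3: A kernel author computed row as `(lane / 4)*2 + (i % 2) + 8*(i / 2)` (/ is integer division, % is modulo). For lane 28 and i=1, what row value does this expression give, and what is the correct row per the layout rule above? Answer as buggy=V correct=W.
`(lane / 4)*2 + (i % 2) + 8*(i / 2)`[28,1]->15
lane 28->28/4=7, 28 mod 4=0
i=1  r:2·0+1->1  c:7
row: 15 vs 1

buggy=15 correct=1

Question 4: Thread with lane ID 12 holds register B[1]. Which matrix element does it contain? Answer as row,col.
1,3

12: gid=3,tid=0
[1] (0*2+1,3) = (1,3)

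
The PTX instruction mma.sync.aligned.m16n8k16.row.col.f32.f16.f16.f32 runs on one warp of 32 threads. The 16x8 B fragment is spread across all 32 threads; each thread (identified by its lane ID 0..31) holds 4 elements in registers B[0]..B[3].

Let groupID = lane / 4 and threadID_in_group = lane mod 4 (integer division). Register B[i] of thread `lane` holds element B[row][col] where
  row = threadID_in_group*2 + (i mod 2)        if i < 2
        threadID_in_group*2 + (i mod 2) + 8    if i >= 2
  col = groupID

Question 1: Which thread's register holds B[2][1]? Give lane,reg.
c=1⇒gr=1  r=2⇒Rb=0,th=1,odd=0
L=1*4+1=5  i=0*2+0=0

5,0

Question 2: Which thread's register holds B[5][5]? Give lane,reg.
22,1

c=5->g=5  r=5->rb=0,t=2,b0=1
L=5*4+2=22  i=0*2+1=1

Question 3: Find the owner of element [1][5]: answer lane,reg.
20,1

c=5->g=5  r=1->rb=0,t=0,b0=1
L=5*4+0=20  i=0*2+1=1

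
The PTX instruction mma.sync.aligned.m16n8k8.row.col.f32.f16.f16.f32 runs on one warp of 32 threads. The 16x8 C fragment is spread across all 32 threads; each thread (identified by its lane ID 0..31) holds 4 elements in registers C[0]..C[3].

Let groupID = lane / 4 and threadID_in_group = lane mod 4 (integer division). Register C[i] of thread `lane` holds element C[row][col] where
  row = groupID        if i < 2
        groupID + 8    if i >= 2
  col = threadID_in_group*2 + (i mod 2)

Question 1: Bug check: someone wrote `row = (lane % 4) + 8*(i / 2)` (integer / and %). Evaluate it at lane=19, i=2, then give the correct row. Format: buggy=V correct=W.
`(lane % 4) + 8*(i / 2)`[19,2]=>11
lane 19=>19/4=4, 19 mod 4=3
i=2  r:4+8=>12  c:2·3+0=>6
row: 11 vs 12

buggy=11 correct=12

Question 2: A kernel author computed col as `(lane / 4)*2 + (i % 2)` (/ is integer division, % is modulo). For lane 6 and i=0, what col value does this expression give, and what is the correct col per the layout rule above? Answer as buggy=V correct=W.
buggy=2 correct=4

`(lane / 4)*2 + (i % 2)`[6,0]⇒2
lane 6: gr=1 (6/4), th=2 (6%4)
i=0: r=1+0=1, c=2*2+0=4
col: 2 vs 4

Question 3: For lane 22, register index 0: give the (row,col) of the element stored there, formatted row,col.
L=22→G=22>>2=5, T=22&3=2
[0]→row 5+0=5  col 2·2+0=4

5,4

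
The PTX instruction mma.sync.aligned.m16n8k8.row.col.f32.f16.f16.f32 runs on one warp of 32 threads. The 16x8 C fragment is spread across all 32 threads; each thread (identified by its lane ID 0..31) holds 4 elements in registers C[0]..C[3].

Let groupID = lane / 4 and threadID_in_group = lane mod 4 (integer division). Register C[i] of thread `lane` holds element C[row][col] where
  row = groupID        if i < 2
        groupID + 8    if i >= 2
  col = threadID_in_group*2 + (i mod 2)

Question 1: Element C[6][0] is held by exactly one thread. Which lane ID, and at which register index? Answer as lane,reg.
r=6→G=6,rhi=0  c=0→T=0,p=0
L=6*4+0=24  i=0*2+0=0

24,0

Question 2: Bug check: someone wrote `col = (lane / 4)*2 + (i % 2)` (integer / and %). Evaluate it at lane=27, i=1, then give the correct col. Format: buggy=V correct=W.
`(lane / 4)*2 + (i % 2)`[27,1]->13
L=27->g=27>>2=6, t=27&3=3
[1]->row 6+0=6  col 3·2+1=7
col: 13 vs 7

buggy=13 correct=7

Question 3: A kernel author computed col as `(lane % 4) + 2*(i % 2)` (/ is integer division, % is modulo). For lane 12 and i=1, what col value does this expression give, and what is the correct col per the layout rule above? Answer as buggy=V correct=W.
buggy=2 correct=1

`(lane % 4) + 2*(i % 2)`[12,1]->2
L=12->g=12>>2=3, t=12&3=0
[1]->row 3+0=3  col 0·2+1=1
col: 2 vs 1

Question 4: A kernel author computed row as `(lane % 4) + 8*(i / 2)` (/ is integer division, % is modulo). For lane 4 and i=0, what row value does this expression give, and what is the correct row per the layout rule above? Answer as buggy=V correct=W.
buggy=0 correct=1

`(lane % 4) + 8*(i / 2)`[4,0]→0
4: G=1,T=0
[0] (1+0,0*2+0) = (1,0)
row: 0 vs 1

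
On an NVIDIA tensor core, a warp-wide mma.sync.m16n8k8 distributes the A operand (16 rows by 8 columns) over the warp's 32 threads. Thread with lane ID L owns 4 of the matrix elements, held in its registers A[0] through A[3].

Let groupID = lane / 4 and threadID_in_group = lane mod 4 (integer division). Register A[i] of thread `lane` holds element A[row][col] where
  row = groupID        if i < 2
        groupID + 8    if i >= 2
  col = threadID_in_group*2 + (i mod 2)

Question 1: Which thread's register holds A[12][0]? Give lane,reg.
16,2

r:12=>grp=4,rB=1  c:0=>tig=0,lo=0
L=4*4+0=16  i=1*2+0=2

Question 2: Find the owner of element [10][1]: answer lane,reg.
8,3

r=10→G=2,rhi=1  c=1→T=0,p=1
L=2*4+0=8  i=1*2+1=3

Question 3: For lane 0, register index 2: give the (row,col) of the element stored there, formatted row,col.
lane 0: g=0 (0/4), t=0 (0%4)
i=2: r=0+8=8, c=0*2+0=0

8,0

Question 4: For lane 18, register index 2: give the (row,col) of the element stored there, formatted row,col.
lane 18=>18/4=4, 18 mod 4=2
i=2  r:4+8=>12  c:2·2+0=>4

12,4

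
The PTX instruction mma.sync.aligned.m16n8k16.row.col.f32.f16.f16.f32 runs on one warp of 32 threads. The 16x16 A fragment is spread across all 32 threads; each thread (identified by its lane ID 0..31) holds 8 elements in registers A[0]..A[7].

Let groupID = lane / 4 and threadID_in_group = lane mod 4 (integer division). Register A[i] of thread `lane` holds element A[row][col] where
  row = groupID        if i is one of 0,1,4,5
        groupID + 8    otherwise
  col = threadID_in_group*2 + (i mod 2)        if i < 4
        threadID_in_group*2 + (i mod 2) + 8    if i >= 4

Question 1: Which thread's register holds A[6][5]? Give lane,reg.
26,1

r=6->g=6,rb=0  c=5->cb=0,t=2,b0=1
L=6*4+2=26  i=0*4+0*2+1=1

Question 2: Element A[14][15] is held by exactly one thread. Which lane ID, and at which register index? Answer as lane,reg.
r:14=>grp=6,rB=1  c:15=>cB=1,tig=3,lo=1
L=6*4+3=27  i=1*4+1*2+1=7

27,7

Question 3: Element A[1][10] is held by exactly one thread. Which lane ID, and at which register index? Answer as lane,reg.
r=1→G=1,rhi=0  c=10→chi=1,T=1,p=0
L=1*4+1=5  i=1*4+0*2+0=4

5,4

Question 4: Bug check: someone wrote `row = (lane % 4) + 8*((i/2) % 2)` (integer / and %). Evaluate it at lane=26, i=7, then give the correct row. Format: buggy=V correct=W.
buggy=10 correct=14

`(lane % 4) + 8*((i/2) % 2)`[26,7]→10
lane 26→26/4=6, 26 mod 4=2
i=7  r:6+8→14  c:2·2+1+8→13
row: 10 vs 14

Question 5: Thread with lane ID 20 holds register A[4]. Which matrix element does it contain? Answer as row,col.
lane 20→20/4=5, 20 mod 4=0
i=4  r:5+0→5  c:2·0+0+8→8

5,8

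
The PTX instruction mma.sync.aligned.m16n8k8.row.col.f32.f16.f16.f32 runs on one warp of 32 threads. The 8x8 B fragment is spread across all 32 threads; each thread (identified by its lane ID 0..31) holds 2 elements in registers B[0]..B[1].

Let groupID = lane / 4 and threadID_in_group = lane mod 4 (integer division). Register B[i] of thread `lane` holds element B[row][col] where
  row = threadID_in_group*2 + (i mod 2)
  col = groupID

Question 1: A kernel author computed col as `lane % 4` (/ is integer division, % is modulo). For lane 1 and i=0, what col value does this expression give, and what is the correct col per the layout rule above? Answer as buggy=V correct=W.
buggy=1 correct=0

`lane % 4`[1,0]⇒1
lane 1: gr=0 (1/4), th=1 (1%4)
i=0: r=1*2+0=2, c=gr=0
col: 1 vs 0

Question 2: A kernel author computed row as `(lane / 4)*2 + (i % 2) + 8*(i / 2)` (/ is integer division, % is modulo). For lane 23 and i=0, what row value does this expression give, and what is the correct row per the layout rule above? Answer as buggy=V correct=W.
`(lane / 4)*2 + (i % 2) + 8*(i / 2)`[23,0]⇒10
lane 23⇒23/4=5, 23 mod 4=3
i=0  r:2·3+0⇒6  c:5
row: 10 vs 6

buggy=10 correct=6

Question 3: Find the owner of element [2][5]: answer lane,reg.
c: 5->gid=5  r: 2->tid=1,i&1=0
L=5*4+1=21  i=0=0

21,0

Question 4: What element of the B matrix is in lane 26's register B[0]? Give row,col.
lane 26: g=6 (26/4), t=2 (26%4)
i=0: r=2*2+0=4, c=g=6

4,6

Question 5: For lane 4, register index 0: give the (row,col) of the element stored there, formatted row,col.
lane 4: grp=1 (4/4), tig=0 (4%4)
i=0: r=0*2+0=0, c=grp=1

0,1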